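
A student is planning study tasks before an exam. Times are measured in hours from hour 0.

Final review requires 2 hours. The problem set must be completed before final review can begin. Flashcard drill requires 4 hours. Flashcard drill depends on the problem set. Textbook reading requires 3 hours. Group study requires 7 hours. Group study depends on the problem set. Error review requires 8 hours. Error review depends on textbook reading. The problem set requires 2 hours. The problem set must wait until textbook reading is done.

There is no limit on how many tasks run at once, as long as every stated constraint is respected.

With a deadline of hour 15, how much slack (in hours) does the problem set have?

3

Textbook reading has no prerequisites, so it starts at hour 0 and finishes at hour 3.
The problem set cannot begin until textbook reading (finishes hour 3). It runs from hour 3 to 3 + 2 = hour 5.

Working backward from the deadline:
Flashcard drill has no dependents, so it just needs to finish by hour 15. Starting by 15 − 4 = hour 11 achieves that.
Group study must finish by hour 15; it takes 7 hours, so it must start by 15 − 7 = hour 8.
To finish by hour 15, final review (duration 2) must start no later than hour 13.
For the problem set: flashcard drill (must start by hour 11); group study (must start by hour 8); final review (must start by hour 13). The most restrictive is hour 8; with a 2-hour duration, the problem set must start by hour 6.
So the problem set can start as early as hour 3 and as late as hour 6, giving 6 − 3 = 3 hours of slack.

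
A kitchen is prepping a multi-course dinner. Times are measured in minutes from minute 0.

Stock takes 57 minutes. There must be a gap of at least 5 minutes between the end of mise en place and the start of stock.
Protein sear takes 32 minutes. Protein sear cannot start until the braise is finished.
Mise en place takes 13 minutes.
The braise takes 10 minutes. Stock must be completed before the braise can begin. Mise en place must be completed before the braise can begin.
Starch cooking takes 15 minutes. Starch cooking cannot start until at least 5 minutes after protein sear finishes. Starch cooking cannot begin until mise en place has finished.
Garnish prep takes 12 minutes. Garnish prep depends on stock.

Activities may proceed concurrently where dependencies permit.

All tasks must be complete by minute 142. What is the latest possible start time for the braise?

To finish by minute 142, starch cooking (duration 15) must start no later than minute 127.
Protein sear feeds into starch cooking (must start by minute 127, minus 5-minute gap → minute 122); so protein sear must finish by minute 122 and therefore start by minute 90.
The braise feeds into protein sear (must start by minute 90); so the braise must finish by minute 90 and therefore start by minute 80.

80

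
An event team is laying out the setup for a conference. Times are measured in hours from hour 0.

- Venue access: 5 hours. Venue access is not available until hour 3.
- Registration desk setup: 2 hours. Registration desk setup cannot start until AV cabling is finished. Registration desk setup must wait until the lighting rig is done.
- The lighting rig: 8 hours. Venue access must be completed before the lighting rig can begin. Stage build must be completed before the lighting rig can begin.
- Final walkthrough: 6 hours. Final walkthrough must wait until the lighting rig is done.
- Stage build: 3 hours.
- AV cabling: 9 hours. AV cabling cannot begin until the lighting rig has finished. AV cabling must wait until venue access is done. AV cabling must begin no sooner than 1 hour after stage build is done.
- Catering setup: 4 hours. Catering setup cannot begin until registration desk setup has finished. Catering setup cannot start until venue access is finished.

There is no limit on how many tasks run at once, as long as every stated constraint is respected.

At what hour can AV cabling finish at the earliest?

25

Stage build has no prerequisites, so it starts at hour 0 and finishes at hour 3.
Venue access waits on its own release at hour 3, so it starts at hour 3 and finishes at 3 + 5 = hour 8.
The lighting rig cannot start until venue access (finishes hour 8); stage build (finishes hour 3). The controlling bound is hour 8, so the lighting rig finishes at 8 + 8 = hour 16.
AV cabling has to wait for the lighting rig (finishes hour 16); venue access (finishes hour 8); stage build (finishes hour 3, plus 1-hour gap → hour 4). The latest of these is hour 16, so AV cabling runs hour 16 to 16 + 9 = hour 25.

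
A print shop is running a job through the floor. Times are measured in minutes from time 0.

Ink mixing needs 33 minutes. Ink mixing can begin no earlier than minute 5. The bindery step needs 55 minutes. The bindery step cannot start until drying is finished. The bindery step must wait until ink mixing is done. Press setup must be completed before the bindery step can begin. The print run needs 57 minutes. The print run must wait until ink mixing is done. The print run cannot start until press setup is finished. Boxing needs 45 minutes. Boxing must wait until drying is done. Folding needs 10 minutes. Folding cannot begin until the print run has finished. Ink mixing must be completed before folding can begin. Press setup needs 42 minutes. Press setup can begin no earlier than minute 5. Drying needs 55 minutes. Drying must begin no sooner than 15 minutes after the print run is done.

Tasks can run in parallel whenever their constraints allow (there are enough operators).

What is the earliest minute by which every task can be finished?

229

Press setup waits on its own release at minute 5, so it starts at minute 5 and finishes at 5 + 42 = minute 47.
After its own release at minute 5, ink mixing can start at minute 5 and finishes at minute 38.
For the print run: ink mixing (finishes minute 38); press setup (finishes minute 47). Taking the maximum gives a start of minute 47, and it finishes at 47 + 57 = minute 104.
For folding: the print run (finishes minute 104); ink mixing (finishes minute 38). Taking the maximum gives a start of minute 104, and it finishes at 104 + 10 = minute 114.
Drying waits on the print run (finishes minute 104, plus 15-minute gap → minute 119), so it starts at minute 119 and finishes at 119 + 55 = minute 174.
After drying (finishes minute 174), boxing can start at minute 174 and finishes at minute 219.
The bindery step needs all of drying (finishes minute 174); ink mixing (finishes minute 38); press setup (finishes minute 47). That puts its earliest start at minute 174; it finishes at 174 + 55 = minute 229.
All tasks are finished once the last one completes. Finish times: Ink mixing at 38, Press setup at 47, The print run at 104, Drying at 174, Folding at 114, The bindery step at 229, Boxing at 219. The latest is minute 229.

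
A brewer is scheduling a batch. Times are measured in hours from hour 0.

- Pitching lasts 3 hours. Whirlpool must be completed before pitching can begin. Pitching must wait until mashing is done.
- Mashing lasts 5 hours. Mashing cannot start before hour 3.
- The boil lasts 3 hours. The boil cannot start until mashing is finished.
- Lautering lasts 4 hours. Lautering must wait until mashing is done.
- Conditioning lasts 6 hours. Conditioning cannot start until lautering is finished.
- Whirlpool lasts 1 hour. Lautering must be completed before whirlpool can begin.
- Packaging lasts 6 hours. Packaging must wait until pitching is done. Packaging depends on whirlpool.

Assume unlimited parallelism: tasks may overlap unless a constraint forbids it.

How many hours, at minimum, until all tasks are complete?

22

Mashing waits on its own release at hour 3, so it starts at hour 3 and finishes at 3 + 5 = hour 8.
The boil waits on mashing (finishes hour 8), so it starts at hour 8 and finishes at 8 + 3 = hour 11.
Lautering cannot begin until mashing (finishes hour 8). It runs from hour 8 to 8 + 4 = hour 12.
Conditioning waits on lautering (finishes hour 12), so it starts at hour 12 and finishes at 12 + 6 = hour 18.
After lautering (finishes hour 12), whirlpool can start at hour 12 and finishes at hour 13.
Pitching cannot start until whirlpool (finishes hour 13); mashing (finishes hour 8). The controlling bound is hour 13, so pitching finishes at 13 + 3 = hour 16.
Packaging needs all of pitching (finishes hour 16); whirlpool (finishes hour 13). That puts its earliest start at hour 16; it finishes at 16 + 6 = hour 22.
All tasks are finished once the last one completes. Finish times: Mashing at 8, Lautering at 12, The boil at 11, Whirlpool at 13, Pitching at 16, Conditioning at 18, Packaging at 22. The latest is hour 22.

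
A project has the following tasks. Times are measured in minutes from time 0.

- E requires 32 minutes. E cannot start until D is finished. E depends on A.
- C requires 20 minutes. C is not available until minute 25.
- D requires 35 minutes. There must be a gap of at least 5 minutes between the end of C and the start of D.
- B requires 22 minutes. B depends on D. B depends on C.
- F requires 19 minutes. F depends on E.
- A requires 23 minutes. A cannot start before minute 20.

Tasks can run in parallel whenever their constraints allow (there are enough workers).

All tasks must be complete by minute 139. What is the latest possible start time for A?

65

Nothing follows F; the deadline of minute 139 is its only limit. It must start by 139 − 19 = minute 120.
E has to be done before F (must start by minute 120). That means finishing by minute 120, i.e. starting by 120 − 32 = minute 88.
Since E (must start by minute 88) depends on it, A must finish by minute 88. Backing off its 23-minute duration gives a latest start of minute 65.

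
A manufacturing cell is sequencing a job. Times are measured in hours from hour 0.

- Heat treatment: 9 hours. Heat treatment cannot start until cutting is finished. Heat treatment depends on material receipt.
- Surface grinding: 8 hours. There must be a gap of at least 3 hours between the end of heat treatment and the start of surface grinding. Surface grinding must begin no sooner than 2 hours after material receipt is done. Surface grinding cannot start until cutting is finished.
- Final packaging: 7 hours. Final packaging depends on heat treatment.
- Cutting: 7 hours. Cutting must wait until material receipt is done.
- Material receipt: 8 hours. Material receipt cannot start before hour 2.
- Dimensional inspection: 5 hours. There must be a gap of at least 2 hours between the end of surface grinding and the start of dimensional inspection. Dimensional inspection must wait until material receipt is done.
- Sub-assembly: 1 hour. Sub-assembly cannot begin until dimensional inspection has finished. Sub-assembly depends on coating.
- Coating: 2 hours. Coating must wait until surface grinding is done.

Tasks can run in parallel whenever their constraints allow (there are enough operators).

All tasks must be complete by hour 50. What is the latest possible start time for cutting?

Sub-assembly must finish by hour 50; it takes 1 hour, so it must start by 50 − 1 = hour 49.
Dimensional inspection feeds into sub-assembly (must start by hour 49); so dimensional inspection must finish by hour 49 and therefore start by hour 44.
Coating has to be done before sub-assembly (must start by hour 49). That means finishing by hour 49, i.e. starting by 49 − 2 = hour 47.
For surface grinding: dimensional inspection (must start by hour 44, minus 2-hour gap → hour 42); coating (must start by hour 47). The most restrictive is hour 42; with an 8-hour duration, surface grinding must start by hour 34.
Final packaging must finish by hour 50; it takes 7 hours, so it must start by 50 − 7 = hour 43.
For heat treatment: surface grinding (must start by hour 34, minus 3-hour gap → hour 31); final packaging (must start by hour 43). The most restrictive is hour 31; with a 9-hour duration, heat treatment must start by hour 22.
Cutting must finish in time for heat treatment (must start by hour 22); surface grinding (must start by hour 34). The tightest is hour 22, so cutting must start by 22 − 7 = hour 15.

15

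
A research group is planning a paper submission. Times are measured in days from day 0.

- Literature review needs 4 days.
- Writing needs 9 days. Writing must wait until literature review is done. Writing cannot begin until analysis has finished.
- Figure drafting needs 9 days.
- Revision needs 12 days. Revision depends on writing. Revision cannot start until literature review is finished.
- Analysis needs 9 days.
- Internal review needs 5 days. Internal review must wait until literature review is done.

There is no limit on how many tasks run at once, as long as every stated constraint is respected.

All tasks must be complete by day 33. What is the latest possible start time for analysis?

3

Nothing follows revision; the deadline of day 33 is its only limit. It must start by 33 − 12 = day 21.
Since revision (must start by day 21) depends on it, writing must finish by day 21. Backing off its 9-day duration gives a latest start of day 12.
Analysis must finish before writing (must start by day 12). With a 9-day duration, analysis must start by 12 − 9 = day 3.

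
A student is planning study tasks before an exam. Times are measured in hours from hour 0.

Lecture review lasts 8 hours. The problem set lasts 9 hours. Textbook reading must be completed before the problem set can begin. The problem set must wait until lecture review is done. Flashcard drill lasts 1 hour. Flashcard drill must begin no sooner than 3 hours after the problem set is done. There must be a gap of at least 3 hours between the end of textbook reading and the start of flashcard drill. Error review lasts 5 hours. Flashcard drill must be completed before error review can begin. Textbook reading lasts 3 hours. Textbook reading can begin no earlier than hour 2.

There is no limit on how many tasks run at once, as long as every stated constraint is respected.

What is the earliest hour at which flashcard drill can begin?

20

Lecture review can start immediately at hour 0; it finishes at hour 8.
After its own release at hour 2, textbook reading can start at hour 2 and finishes at hour 5.
The problem set has to wait for textbook reading (finishes hour 5); lecture review (finishes hour 8). The latest of these is hour 8, so the problem set runs hour 8 to 8 + 9 = hour 17.
Flashcard drill waits on the problem set (finishes hour 17, plus 3-hour gap → hour 20); textbook reading (finishes hour 5, plus 3-hour gap → hour 8). The latest of these is hour 20, which is the earliest flashcard drill can start.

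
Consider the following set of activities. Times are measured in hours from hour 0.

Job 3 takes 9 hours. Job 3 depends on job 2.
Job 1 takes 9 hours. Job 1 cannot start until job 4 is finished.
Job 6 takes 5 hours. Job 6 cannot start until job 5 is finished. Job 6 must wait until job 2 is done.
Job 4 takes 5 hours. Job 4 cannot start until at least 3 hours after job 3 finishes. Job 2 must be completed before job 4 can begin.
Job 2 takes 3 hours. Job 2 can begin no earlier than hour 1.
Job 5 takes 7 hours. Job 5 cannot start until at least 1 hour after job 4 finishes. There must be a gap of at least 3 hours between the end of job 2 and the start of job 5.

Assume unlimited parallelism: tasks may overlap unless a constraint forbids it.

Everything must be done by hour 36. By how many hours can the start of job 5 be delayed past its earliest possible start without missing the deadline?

Job 2 cannot begin until its own release at hour 1. It runs from hour 1 to 1 + 3 = hour 4.
After job 2 (finishes hour 4), job 3 can start at hour 4 and finishes at hour 13.
For job 4: job 3 (finishes hour 13, plus 3-hour gap → hour 16); job 2 (finishes hour 4). Taking the maximum gives a start of hour 16, and it finishes at 16 + 5 = hour 21.
Job 5 needs all of job 4 (finishes hour 21, plus 1-hour gap → hour 22); job 2 (finishes hour 4, plus 3-hour gap → hour 7). That puts its earliest start at hour 22; it finishes at 22 + 7 = hour 29.

Working backward from the deadline:
Nothing follows job 6; the deadline of hour 36 is its only limit. It must start by 36 − 5 = hour 31.
Job 5 must finish before job 6 (must start by hour 31). With a 7-hour duration, job 5 must start by 31 − 7 = hour 24.
So job 5 can start as early as hour 22 and as late as hour 24, giving 24 − 22 = 2 hours of slack.

2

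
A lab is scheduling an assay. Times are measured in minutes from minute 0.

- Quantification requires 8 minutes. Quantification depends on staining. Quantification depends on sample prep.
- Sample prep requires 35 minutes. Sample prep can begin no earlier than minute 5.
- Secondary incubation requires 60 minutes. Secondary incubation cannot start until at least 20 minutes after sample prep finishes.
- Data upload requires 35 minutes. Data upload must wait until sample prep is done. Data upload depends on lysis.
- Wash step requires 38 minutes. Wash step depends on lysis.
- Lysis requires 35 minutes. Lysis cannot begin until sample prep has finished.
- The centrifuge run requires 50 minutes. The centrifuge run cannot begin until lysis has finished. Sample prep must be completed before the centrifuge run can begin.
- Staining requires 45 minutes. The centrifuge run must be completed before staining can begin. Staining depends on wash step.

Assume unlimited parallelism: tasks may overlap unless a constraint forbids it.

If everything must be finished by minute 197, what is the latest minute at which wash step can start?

106

Quantification has no dependents, so it just needs to finish by minute 197. Starting by 197 − 8 = minute 189 achieves that.
Staining must finish before quantification (must start by minute 189). With a 45-minute duration, staining must start by 189 − 45 = minute 144.
Wash step has to be done before staining (must start by minute 144). That means finishing by minute 144, i.e. starting by 144 − 38 = minute 106.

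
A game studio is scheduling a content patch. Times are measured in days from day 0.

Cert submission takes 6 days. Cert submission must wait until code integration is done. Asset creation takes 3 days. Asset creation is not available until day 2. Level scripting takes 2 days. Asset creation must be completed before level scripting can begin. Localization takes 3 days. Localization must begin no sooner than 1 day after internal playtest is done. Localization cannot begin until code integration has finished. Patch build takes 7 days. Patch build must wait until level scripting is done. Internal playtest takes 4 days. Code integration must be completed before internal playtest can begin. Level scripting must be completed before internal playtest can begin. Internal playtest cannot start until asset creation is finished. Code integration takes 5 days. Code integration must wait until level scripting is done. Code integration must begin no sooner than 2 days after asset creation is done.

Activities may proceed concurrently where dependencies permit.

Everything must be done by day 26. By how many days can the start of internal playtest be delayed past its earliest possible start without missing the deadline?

Asset creation waits on its own release at day 2, so it starts at day 2 and finishes at 2 + 3 = day 5.
After asset creation (finishes day 5), level scripting can start at day 5 and finishes at day 7.
For code integration: level scripting (finishes day 7); asset creation (finishes day 5, plus 2-day gap → day 7). Taking the maximum gives a start of day 7, and it finishes at 7 + 5 = day 12.
Internal playtest has to wait for code integration (finishes day 12); level scripting (finishes day 7); asset creation (finishes day 5). The latest of these is day 12, so internal playtest runs day 12 to 12 + 4 = day 16.

Working backward from the deadline:
Localization has no dependents, so it just needs to finish by day 26. Starting by 26 − 3 = day 23 achieves that.
Internal playtest feeds into localization (must start by day 23, minus 1-day gap → day 22); so internal playtest must finish by day 22 and therefore start by day 18.
So internal playtest can start as early as day 12 and as late as day 18, giving 18 − 12 = 6 days of slack.

6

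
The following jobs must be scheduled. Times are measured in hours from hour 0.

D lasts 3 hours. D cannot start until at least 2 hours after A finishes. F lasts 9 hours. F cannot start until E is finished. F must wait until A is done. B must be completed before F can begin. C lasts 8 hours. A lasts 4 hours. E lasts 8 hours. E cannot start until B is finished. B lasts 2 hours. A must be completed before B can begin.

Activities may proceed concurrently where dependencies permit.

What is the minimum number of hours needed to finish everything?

Nothing blocks C, so it runs from hour 0 to hour 8.
A has no prerequisites, so it starts at hour 0 and finishes at hour 4.
D waits on A (finishes hour 4, plus 2-hour gap → hour 6), so it starts at hour 6 and finishes at 6 + 3 = hour 9.
B cannot begin until A (finishes hour 4). It runs from hour 4 to 4 + 2 = hour 6.
After B (finishes hour 6), E can start at hour 6 and finishes at hour 14.
F cannot start until E (finishes hour 14); A (finishes hour 4); B (finishes hour 6). The controlling bound is hour 14, so F finishes at 14 + 9 = hour 23.
All tasks are finished once the last one completes. Finish times: A at 4, B at 6, C at 8, D at 9, E at 14, F at 23. The latest is hour 23.

23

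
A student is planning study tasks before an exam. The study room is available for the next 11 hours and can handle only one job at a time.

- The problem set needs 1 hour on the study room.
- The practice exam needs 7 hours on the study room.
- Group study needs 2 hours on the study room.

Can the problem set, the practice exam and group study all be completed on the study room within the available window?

Yes

Running back to back, the jobs need 1 + 7 + 2 = 10 hours on the study room.
Since 10 ≤ 11, they fit within the window.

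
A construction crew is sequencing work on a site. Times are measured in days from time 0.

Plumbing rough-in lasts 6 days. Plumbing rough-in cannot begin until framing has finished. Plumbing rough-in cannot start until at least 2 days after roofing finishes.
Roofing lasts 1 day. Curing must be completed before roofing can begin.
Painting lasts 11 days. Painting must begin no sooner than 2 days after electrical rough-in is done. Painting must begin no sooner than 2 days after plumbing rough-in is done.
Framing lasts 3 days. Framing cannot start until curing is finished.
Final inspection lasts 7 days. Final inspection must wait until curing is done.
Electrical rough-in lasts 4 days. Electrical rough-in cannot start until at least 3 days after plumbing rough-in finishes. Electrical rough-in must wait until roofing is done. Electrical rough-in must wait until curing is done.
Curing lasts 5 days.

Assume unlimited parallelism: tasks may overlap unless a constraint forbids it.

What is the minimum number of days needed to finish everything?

34

Nothing blocks curing, so it runs from day 0 to day 5.
Final inspection cannot begin until curing (finishes day 5). It runs from day 5 to 5 + 7 = day 12.
After curing (finishes day 5), roofing can start at day 5 and finishes at day 6.
Framing waits on curing (finishes day 5), so it starts at day 5 and finishes at 5 + 3 = day 8.
For plumbing rough-in: framing (finishes day 8); roofing (finishes day 6, plus 2-day gap → day 8). Taking the maximum gives a start of day 8, and it finishes at 8 + 6 = day 14.
Electrical rough-in has to wait for plumbing rough-in (finishes day 14, plus 3-day gap → day 17); roofing (finishes day 6); curing (finishes day 5). The latest of these is day 17, so electrical rough-in runs day 17 to 17 + 4 = day 21.
For painting: electrical rough-in (finishes day 21, plus 2-day gap → day 23); plumbing rough-in (finishes day 14, plus 2-day gap → day 16). Taking the maximum gives a start of day 23, and it finishes at 23 + 11 = day 34.
All tasks are finished once the last one completes. Finish times: Curing at 5, Framing at 8, Roofing at 6, Plumbing rough-in at 14, Electrical rough-in at 21, Painting at 34, Final inspection at 12. The latest is day 34.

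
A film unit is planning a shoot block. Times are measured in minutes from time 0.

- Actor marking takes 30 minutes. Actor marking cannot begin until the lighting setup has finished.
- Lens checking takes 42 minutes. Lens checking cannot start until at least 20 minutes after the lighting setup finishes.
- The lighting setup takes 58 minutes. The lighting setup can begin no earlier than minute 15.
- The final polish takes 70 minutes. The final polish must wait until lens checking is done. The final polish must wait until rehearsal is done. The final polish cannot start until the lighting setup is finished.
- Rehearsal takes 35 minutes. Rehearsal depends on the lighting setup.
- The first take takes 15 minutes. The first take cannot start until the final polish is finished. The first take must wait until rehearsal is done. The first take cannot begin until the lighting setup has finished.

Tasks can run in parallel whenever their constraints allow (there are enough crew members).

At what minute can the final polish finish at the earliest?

205

The lighting setup waits on its own release at minute 15, so it starts at minute 15 and finishes at 15 + 58 = minute 73.
After the lighting setup (finishes minute 73), rehearsal can start at minute 73 and finishes at minute 108.
Lens checking waits on the lighting setup (finishes minute 73, plus 20-minute gap → minute 93), so it starts at minute 93 and finishes at 93 + 42 = minute 135.
The final polish cannot start until lens checking (finishes minute 135); rehearsal (finishes minute 108); the lighting setup (finishes minute 73). The controlling bound is minute 135, so the final polish finishes at 135 + 70 = minute 205.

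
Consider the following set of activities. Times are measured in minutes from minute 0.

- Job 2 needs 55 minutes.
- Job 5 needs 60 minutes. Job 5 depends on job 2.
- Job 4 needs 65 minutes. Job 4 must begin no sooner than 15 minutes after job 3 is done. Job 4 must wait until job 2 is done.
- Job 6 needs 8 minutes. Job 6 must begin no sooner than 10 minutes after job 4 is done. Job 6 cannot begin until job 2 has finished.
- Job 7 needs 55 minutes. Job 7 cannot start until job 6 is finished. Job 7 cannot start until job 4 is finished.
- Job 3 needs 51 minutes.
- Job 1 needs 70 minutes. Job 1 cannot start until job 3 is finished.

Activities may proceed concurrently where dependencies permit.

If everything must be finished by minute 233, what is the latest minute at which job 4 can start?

95

Job 7 must finish by minute 233; it takes 55 minutes, so it must start by 233 − 55 = minute 178.
Job 6 must finish before job 7 (must start by minute 178). With an 8-minute duration, job 6 must start by 178 − 8 = minute 170.
Job 4 feeds job 6 (must start by minute 170, minus 10-minute gap → minute 160); job 7 (must start by minute 178). Taking the minimum, job 4 must finish by minute 160 and start by 160 − 65 = minute 95.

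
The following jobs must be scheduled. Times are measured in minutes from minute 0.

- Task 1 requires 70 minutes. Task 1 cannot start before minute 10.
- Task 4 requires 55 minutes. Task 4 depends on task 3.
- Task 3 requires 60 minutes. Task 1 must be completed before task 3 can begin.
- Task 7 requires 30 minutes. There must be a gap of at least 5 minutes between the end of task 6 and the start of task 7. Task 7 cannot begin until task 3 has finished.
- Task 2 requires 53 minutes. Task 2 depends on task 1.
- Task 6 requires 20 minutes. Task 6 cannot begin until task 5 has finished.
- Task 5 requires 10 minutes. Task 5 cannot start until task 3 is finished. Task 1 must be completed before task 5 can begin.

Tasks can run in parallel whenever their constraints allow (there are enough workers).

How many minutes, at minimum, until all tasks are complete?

After its own release at minute 10, task 1 can start at minute 10 and finishes at minute 80.
After task 1 (finishes minute 80), task 3 can start at minute 80 and finishes at minute 140.
Task 5 cannot start until task 3 (finishes minute 140); task 1 (finishes minute 80). The controlling bound is minute 140, so task 5 finishes at 140 + 10 = minute 150.
After task 5 (finishes minute 150), task 6 can start at minute 150 and finishes at minute 170.
For task 7: task 6 (finishes minute 170, plus 5-minute gap → minute 175); task 3 (finishes minute 140). Taking the maximum gives a start of minute 175, and it finishes at 175 + 30 = minute 205.
After task 3 (finishes minute 140), task 4 can start at minute 140 and finishes at minute 195.
Task 2 waits on task 1 (finishes minute 80), so it starts at minute 80 and finishes at 80 + 53 = minute 133.
All tasks are finished once the last one completes. Finish times: Task 1 at 80, Task 2 at 133, Task 3 at 140, Task 4 at 195, Task 5 at 150, Task 6 at 170, Task 7 at 205. The latest is minute 205.

205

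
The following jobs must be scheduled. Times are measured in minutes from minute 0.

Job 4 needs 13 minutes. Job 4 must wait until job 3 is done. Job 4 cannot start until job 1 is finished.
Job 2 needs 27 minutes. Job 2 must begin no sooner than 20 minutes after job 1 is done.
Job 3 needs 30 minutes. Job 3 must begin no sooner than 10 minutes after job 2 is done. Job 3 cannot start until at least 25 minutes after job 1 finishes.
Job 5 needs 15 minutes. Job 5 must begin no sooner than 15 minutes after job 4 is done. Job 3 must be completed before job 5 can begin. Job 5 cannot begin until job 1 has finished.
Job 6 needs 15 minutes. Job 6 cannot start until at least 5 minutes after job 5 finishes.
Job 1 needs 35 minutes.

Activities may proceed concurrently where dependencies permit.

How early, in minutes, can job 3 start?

Nothing blocks job 1, so it runs from minute 0 to minute 35.
Job 2 cannot begin until job 1 (finishes minute 35, plus 20-minute gap → minute 55). It runs from minute 55 to 55 + 27 = minute 82.
Job 3 waits on job 2 (finishes minute 82, plus 10-minute gap → minute 92); job 1 (finishes minute 35, plus 25-minute gap → minute 60). The latest of these is minute 92, which is the earliest job 3 can start.

92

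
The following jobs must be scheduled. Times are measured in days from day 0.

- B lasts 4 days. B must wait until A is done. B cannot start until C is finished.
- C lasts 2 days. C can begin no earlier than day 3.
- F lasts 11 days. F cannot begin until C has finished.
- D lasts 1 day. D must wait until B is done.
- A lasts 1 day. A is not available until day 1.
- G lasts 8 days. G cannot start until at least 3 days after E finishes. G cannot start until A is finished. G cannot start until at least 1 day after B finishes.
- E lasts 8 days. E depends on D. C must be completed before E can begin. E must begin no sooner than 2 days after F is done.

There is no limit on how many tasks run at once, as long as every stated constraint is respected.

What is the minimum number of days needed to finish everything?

After its own release at day 3, C can start at day 3 and finishes at day 5.
F waits on C (finishes day 5), so it starts at day 5 and finishes at 5 + 11 = day 16.
After its own release at day 1, A can start at day 1 and finishes at day 2.
B has to wait for A (finishes day 2); C (finishes day 5). The latest of these is day 5, so B runs day 5 to 5 + 4 = day 9.
D waits on B (finishes day 9), so it starts at day 9 and finishes at 9 + 1 = day 10.
E cannot start until D (finishes day 10); C (finishes day 5); F (finishes day 16, plus 2-day gap → day 18). The controlling bound is day 18, so E finishes at 18 + 8 = day 26.
For G: E (finishes day 26, plus 3-day gap → day 29); A (finishes day 2); B (finishes day 9, plus 1-day gap → day 10). Taking the maximum gives a start of day 29, and it finishes at 29 + 8 = day 37.
All tasks are finished once the last one completes. Finish times: A at 2, B at 9, C at 5, D at 10, E at 26, F at 16, G at 37. The latest is day 37.

37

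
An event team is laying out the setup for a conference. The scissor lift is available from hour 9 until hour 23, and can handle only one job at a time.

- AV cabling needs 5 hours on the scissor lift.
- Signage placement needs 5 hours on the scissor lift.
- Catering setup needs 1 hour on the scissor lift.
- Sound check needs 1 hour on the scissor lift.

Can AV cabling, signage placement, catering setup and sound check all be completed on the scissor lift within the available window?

Yes

The scissor lift window is 23 − 9 = 14 hours.
Running back to back, the jobs need 5 + 5 + 1 + 1 = 12 hours on the scissor lift.
Since 12 ≤ 14, they fit within the window.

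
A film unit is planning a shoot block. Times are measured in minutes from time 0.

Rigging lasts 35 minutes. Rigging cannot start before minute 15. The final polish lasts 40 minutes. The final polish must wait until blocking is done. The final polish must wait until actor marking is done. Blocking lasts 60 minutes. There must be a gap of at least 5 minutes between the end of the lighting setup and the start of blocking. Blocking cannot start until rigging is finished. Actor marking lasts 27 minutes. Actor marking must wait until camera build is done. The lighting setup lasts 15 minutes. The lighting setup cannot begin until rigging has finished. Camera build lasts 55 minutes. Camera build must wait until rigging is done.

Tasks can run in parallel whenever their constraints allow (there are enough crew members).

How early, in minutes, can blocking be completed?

Rigging waits on its own release at minute 15, so it starts at minute 15 and finishes at 15 + 35 = minute 50.
The lighting setup waits on rigging (finishes minute 50), so it starts at minute 50 and finishes at 50 + 15 = minute 65.
Blocking cannot start until the lighting setup (finishes minute 65, plus 5-minute gap → minute 70); rigging (finishes minute 50). The controlling bound is minute 70, so blocking finishes at 70 + 60 = minute 130.

130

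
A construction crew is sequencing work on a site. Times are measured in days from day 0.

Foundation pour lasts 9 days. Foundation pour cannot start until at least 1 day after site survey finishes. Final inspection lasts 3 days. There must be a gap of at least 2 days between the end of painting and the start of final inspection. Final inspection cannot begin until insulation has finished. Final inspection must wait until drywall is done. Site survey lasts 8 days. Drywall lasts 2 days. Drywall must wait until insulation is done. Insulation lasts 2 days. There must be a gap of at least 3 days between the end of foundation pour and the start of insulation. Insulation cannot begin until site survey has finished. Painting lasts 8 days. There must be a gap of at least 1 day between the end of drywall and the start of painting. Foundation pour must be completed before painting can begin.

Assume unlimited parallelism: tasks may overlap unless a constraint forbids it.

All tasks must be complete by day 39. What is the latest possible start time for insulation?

21

Final inspection must finish by day 39; it takes 3 days, so it must start by 39 − 3 = day 36.
Since final inspection (must start by day 36, minus 2-day gap → day 34) depends on it, painting must finish by day 34. Backing off its 8-day duration gives a latest start of day 26.
For drywall: painting (must start by day 26, minus 1-day gap → day 25); final inspection (must start by day 36). The most restrictive is day 25; with a 2-day duration, drywall must start by day 23.
Insulation has several dependents: drywall (must start by day 23); final inspection (must start by day 36). The earliest of those limits is day 23, so insulation must start by 23 − 2 = day 21.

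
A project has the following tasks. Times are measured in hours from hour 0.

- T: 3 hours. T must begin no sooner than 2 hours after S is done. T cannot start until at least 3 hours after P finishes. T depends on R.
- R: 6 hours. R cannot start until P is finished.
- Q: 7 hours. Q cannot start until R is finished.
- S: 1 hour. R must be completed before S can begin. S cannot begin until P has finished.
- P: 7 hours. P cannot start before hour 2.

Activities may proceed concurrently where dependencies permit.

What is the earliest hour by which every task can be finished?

After its own release at hour 2, P can start at hour 2 and finishes at hour 9.
After P (finishes hour 9), R can start at hour 9 and finishes at hour 15.
S needs all of R (finishes hour 15); P (finishes hour 9). That puts its earliest start at hour 15; it finishes at 15 + 1 = hour 16.
T needs all of S (finishes hour 16, plus 2-hour gap → hour 18); P (finishes hour 9, plus 3-hour gap → hour 12); R (finishes hour 15). That puts its earliest start at hour 18; it finishes at 18 + 3 = hour 21.
Q waits on R (finishes hour 15), so it starts at hour 15 and finishes at 15 + 7 = hour 22.
All tasks are finished once the last one completes. Finish times: P at 9, Q at 22, R at 15, S at 16, T at 21. The latest is hour 22.

22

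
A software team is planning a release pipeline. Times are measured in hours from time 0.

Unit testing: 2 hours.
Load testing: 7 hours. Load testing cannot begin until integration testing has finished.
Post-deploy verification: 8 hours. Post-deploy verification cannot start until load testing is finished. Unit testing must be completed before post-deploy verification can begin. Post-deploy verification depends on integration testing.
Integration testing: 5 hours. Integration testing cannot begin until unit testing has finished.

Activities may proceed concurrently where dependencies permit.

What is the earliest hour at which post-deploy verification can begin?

Unit testing can start immediately at hour 0; it finishes at hour 2.
Integration testing waits on unit testing (finishes hour 2), so it starts at hour 2 and finishes at 2 + 5 = hour 7.
Load testing waits on integration testing (finishes hour 7), so it starts at hour 7 and finishes at 7 + 7 = hour 14.
Post-deploy verification waits on load testing (finishes hour 14); unit testing (finishes hour 2); integration testing (finishes hour 7). The latest of these is hour 14, which is the earliest post-deploy verification can start.

14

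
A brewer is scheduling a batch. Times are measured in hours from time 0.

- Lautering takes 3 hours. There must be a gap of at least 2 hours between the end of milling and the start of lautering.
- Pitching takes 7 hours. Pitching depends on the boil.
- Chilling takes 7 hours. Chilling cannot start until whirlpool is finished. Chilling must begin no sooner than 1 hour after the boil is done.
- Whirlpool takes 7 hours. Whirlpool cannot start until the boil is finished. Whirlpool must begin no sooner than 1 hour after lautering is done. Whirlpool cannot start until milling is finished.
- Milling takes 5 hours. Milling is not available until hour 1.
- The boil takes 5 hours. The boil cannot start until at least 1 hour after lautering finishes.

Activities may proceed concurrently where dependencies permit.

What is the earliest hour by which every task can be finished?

31

After its own release at hour 1, milling can start at hour 1 and finishes at hour 6.
Lautering cannot begin until milling (finishes hour 6, plus 2-hour gap → hour 8). It runs from hour 8 to 8 + 3 = hour 11.
After lautering (finishes hour 11, plus 1-hour gap → hour 12), the boil can start at hour 12 and finishes at hour 17.
After the boil (finishes hour 17), pitching can start at hour 17 and finishes at hour 24.
Whirlpool needs all of the boil (finishes hour 17); lautering (finishes hour 11, plus 1-hour gap → hour 12); milling (finishes hour 6). That puts its earliest start at hour 17; it finishes at 17 + 7 = hour 24.
For chilling: whirlpool (finishes hour 24); the boil (finishes hour 17, plus 1-hour gap → hour 18). Taking the maximum gives a start of hour 24, and it finishes at 24 + 7 = hour 31.
All tasks are finished once the last one completes. Finish times: Milling at 6, Lautering at 11, The boil at 17, Whirlpool at 24, Chilling at 31, Pitching at 24. The latest is hour 31.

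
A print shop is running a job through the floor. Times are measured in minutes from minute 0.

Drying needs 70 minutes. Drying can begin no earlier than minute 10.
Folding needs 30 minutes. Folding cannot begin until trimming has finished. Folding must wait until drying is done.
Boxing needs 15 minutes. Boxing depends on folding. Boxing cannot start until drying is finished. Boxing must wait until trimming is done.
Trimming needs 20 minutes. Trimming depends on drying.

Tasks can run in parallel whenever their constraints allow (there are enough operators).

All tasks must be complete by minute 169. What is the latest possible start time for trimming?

104

Nothing follows boxing; the deadline of minute 169 is its only limit. It must start by 169 − 15 = minute 154.
Folding must finish before boxing (must start by minute 154). With a 30-minute duration, folding must start by 154 − 30 = minute 124.
For trimming: folding (must start by minute 124); boxing (must start by minute 154). The most restrictive is minute 124; with a 20-minute duration, trimming must start by minute 104.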